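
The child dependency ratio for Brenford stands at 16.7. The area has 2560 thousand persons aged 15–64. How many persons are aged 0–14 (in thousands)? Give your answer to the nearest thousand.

Aged 0–14: 428

Youth dependency ratio = youth / working-age × 100
16.7 = Y / 2560 × 100
⇒ 428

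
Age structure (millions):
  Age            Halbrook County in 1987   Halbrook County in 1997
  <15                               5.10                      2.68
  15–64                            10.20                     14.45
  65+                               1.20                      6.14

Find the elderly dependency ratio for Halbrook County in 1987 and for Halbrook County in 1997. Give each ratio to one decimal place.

Halbrook County in 1987: 1.20 / 10.20 × 100 = 11.8
Halbrook County in 1997: 6.14 / 14.45 × 100 = 42.5

Halbrook County in 1987: 11.8
Halbrook County in 1997: 42.5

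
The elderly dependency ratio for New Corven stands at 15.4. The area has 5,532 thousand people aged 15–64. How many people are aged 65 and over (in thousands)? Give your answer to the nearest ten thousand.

Aged 65 and over: 850

Old-age dependency ratio = elderly / working-age × 100
15.4 = E / 5,532 × 100
⇒ 850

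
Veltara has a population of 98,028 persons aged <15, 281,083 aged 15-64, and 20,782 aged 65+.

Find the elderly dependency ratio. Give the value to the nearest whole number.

Old-age dependency ratio: 7

Old-age dependency ratio = 20,782 / 281,083 × 100 = 7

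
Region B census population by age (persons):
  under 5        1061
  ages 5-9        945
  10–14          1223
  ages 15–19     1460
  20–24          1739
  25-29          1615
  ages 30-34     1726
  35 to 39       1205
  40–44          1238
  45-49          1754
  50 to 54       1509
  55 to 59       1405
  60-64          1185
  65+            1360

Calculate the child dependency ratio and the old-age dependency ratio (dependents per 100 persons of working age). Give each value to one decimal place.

Youth dependency ratio: 21.8
Old-age dependency ratio: 9.2

0–14: 1061 + 945 + 1223 = 3229
15–64: 1460 + 1739 + 1615 + 1726 + 1205 + 1238 + 1754 + 1509 + 1405 + 1185 = 14836
65+: 1360
Youth dependency ratio = 3229 / 14836 × 100 = 21.8
Old-age dependency ratio = 1360 / 14836 × 100 = 9.2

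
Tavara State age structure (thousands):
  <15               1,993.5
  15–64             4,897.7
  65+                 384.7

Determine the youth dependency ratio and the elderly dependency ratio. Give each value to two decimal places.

Youth dependency ratio: 40.70
Old-age dependency ratio: 7.85

Youth dependency ratio = 1,993.5 / 4,897.7 × 100 = 40.70
Old-age dependency ratio = 384.7 / 4,897.7 × 100 = 7.85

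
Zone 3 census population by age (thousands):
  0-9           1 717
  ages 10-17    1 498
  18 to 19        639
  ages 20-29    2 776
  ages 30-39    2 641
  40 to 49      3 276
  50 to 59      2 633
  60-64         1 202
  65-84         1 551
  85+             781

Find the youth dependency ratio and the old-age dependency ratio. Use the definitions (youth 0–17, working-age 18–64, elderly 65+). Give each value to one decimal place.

Youth dependency ratio: 24.4
Old-age dependency ratio: 17.7

0–17: 1 717 + 1 498 = 3 215
18–64: 639 + 2 776 + 2 641 + 3 276 + 2 633 + 1 202 = 13 167
65+: 1 551 + 781 = 2 332
Youth dependency ratio = 3 215 / 13 167 × 100 = 24.4
Old-age dependency ratio = 2 332 / 13 167 × 100 = 17.7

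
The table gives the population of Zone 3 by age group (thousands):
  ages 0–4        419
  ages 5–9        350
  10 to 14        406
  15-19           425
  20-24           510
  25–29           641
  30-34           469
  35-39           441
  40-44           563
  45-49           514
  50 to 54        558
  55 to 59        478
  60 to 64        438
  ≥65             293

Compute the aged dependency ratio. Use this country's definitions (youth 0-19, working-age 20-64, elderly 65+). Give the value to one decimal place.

0–19: 419 + 350 + 406 + 425 = 1600
20–64: 510 + 641 + 469 + 441 + 563 + 514 + 558 + 478 + 438 = 4612
65+: 293
Old-age dependency ratio = 293 / 4612 × 100 = 6.4

Old-age dependency ratio: 6.4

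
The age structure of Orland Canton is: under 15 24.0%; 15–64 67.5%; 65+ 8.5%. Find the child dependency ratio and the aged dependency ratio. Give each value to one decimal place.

Youth dependency ratio: 35.6
Old-age dependency ratio: 12.6

Youth dependency ratio = 24.0 / 67.5 × 100 = 35.6
Old-age dependency ratio = 8.5 / 67.5 × 100 = 12.6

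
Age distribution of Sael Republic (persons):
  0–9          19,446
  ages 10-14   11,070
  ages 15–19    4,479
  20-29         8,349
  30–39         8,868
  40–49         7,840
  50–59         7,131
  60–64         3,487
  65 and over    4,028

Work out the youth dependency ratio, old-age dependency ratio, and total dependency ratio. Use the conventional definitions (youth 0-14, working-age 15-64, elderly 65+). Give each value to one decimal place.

0–14: 19,446 + 11,070 = 30,516
15–64: 4,479 + 8,349 + 8,868 + 7,840 + 7,131 + 3,487 = 40,154
65+: 4,028
Youth dependency ratio = 30,516 / 40,154 × 100 = 76.0
Old-age dependency ratio = 4,028 / 40,154 × 100 = 10.0
Total dependency ratio = (30,516 + 4,028) / 40,154 × 100 = 34,544 / 40,154 × 100 = 86.0

Youth dependency ratio: 76.0
Old-age dependency ratio: 10.0
Total dependency ratio: 86.0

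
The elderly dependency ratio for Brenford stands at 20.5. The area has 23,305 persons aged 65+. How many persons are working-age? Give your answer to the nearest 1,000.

Old-age dependency ratio = elderly / working-age × 100
20.5 = 23,305 / W × 100
⇒ 114,000

Working-age: 114,000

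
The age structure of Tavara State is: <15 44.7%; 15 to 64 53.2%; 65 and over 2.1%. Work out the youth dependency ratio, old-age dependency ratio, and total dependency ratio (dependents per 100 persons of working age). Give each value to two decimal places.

Youth dependency ratio = 44.7 / 53.2 × 100 = 84.02
Old-age dependency ratio = 2.1 / 53.2 × 100 = 3.95
Total dependency ratio = (44.7 + 2.1) / 53.2 × 100 = 46.8 / 53.2 × 100 = 87.97

Youth dependency ratio: 84.02
Old-age dependency ratio: 3.95
Total dependency ratio: 87.97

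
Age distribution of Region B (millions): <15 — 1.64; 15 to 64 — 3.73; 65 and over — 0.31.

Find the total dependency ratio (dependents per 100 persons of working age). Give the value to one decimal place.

Total dependency ratio: 52.3

Total dependency ratio = (1.64 + 0.31) / 3.73 × 100 = 1.95 / 3.73 × 100 = 52.3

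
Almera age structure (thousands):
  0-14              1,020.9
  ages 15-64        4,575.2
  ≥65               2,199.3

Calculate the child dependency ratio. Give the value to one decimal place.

Youth dependency ratio = 1,020.9 / 4,575.2 × 100 = 22.3

Youth dependency ratio: 22.3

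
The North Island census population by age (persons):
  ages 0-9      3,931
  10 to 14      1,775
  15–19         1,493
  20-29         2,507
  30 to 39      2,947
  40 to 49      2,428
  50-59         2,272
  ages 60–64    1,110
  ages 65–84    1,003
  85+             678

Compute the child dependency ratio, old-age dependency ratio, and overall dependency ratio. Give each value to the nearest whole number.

Youth dependency ratio: 45
Old-age dependency ratio: 13
Total dependency ratio: 58

0–14: 3,931 + 1,775 = 5,706
15–64: 1,493 + 2,507 + 2,947 + 2,428 + 2,272 + 1,110 = 12,757
65+: 1,003 + 678 = 1,681
Youth dependency ratio = 5,706 / 12,757 × 100 = 45
Old-age dependency ratio = 1,681 / 12,757 × 100 = 13
Total dependency ratio = (5,706 + 1,681) / 12,757 × 100 = 7,387 / 12,757 × 100 = 58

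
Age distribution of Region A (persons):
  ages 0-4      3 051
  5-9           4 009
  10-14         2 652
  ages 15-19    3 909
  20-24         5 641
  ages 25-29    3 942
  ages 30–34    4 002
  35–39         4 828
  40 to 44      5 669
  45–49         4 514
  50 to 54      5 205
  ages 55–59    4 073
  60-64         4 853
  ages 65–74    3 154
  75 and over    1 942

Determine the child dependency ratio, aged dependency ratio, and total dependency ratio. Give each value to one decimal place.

0–14: 3 051 + 4 009 + 2 652 = 9 712
15–64: 3 909 + 5 641 + 3 942 + 4 002 + 4 828 + 5 669 + 4 514 + 5 205 + 4 073 + 4 853 = 46 636
65+: 3 154 + 1 942 = 5 096
Youth dependency ratio = 9 712 / 46 636 × 100 = 20.8
Old-age dependency ratio = 5 096 / 46 636 × 100 = 10.9
Total dependency ratio = (9 712 + 5 096) / 46 636 × 100 = 14 808 / 46 636 × 100 = 31.8

Youth dependency ratio: 20.8
Old-age dependency ratio: 10.9
Total dependency ratio: 31.8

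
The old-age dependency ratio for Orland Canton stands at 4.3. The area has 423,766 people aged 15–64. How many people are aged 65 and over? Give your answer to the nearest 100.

Aged 65 and over: 18,200

Old-age dependency ratio = elderly / working-age × 100
4.3 = E / 423,766 × 100
⇒ 18,200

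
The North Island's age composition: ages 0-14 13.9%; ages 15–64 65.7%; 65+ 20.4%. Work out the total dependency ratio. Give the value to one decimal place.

Total dependency ratio: 52.2

Total dependency ratio = (13.9 + 20.4) / 65.7 × 100 = 34.3 / 65.7 × 100 = 52.2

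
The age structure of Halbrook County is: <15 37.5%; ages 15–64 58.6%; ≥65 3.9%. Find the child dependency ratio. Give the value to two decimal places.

Youth dependency ratio = 37.5 / 58.6 × 100 = 63.99

Youth dependency ratio: 63.99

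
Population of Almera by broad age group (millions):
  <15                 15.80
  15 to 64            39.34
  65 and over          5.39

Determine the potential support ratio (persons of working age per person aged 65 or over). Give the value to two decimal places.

Potential support ratio = 39.34 / 5.39 = 7.30

Potential support ratio: 7.30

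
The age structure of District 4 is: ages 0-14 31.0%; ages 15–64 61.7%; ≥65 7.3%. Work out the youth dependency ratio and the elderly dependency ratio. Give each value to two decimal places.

Youth dependency ratio: 50.24
Old-age dependency ratio: 11.83

Youth dependency ratio = 31.0 / 61.7 × 100 = 50.24
Old-age dependency ratio = 7.3 / 61.7 × 100 = 11.83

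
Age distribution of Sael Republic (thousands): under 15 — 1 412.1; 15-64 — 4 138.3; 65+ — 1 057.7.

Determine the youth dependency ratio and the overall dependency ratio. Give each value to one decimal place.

Youth dependency ratio = 1 412.1 / 4 138.3 × 100 = 34.1
Total dependency ratio = (1 412.1 + 1 057.7) / 4 138.3 × 100 = 2 469.8 / 4 138.3 × 100 = 59.7

Youth dependency ratio: 34.1
Total dependency ratio: 59.7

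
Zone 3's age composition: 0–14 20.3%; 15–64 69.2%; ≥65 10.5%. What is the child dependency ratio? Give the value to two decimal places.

Youth dependency ratio: 29.34

Youth dependency ratio = 20.3 / 69.2 × 100 = 29.34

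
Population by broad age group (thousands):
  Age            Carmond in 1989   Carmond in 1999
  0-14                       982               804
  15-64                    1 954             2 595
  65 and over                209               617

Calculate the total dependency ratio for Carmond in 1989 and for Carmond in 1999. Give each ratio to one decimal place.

Carmond in 1989: (982 + 209) / 1 954 × 100 = 1 191 / 1 954 × 100 = 61.0
Carmond in 1999: (804 + 617) / 2 595 × 100 = 1 421 / 2 595 × 100 = 54.8

Carmond in 1989: 61.0
Carmond in 1999: 54.8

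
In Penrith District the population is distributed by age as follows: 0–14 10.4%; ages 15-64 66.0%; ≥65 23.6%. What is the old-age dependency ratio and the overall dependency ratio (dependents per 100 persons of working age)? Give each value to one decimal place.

Old-age dependency ratio = 23.6 / 66.0 × 100 = 35.8
Total dependency ratio = (10.4 + 23.6) / 66.0 × 100 = 34.0 / 66.0 × 100 = 51.5

Old-age dependency ratio: 35.8
Total dependency ratio: 51.5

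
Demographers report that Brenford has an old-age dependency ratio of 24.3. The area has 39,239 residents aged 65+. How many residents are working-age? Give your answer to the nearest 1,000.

Working-age: 161,000

Old-age dependency ratio = elderly / working-age × 100
24.3 = 39,239 / W × 100
⇒ 161,000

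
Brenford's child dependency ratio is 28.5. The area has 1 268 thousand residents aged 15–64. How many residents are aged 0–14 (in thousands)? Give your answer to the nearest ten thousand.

Aged 0–14: 360

Youth dependency ratio = youth / working-age × 100
28.5 = Y / 1 268 × 100
⇒ 360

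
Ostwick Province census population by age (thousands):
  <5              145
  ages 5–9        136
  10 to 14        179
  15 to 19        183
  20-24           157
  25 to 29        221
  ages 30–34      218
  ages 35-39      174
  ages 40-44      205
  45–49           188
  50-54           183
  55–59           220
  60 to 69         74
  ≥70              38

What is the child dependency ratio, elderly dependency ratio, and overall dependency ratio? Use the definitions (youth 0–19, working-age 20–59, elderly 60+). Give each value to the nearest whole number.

0–19: 145 + 136 + 179 + 183 = 643
20–59: 157 + 221 + 218 + 174 + 205 + 188 + 183 + 220 = 1,566
60+: 74 + 38 = 112
Youth dependency ratio = 643 / 1,566 × 100 = 41
Old-age dependency ratio = 112 / 1,566 × 100 = 7
Total dependency ratio = (643 + 112) / 1,566 × 100 = 755 / 1,566 × 100 = 48

Youth dependency ratio: 41
Old-age dependency ratio: 7
Total dependency ratio: 48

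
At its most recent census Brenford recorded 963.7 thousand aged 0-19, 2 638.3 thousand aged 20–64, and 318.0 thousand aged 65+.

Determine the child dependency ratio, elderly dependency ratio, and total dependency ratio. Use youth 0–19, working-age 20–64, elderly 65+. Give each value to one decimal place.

Youth dependency ratio = 963.7 / 2 638.3 × 100 = 36.5
Old-age dependency ratio = 318.0 / 2 638.3 × 100 = 12.1
Total dependency ratio = (963.7 + 318.0) / 2 638.3 × 100 = 1 281.7 / 2 638.3 × 100 = 48.6

Youth dependency ratio: 36.5
Old-age dependency ratio: 12.1
Total dependency ratio: 48.6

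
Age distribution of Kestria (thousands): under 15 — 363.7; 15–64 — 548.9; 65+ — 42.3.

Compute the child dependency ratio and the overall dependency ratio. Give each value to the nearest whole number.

Youth dependency ratio: 66
Total dependency ratio: 74

Youth dependency ratio = 363.7 / 548.9 × 100 = 66
Total dependency ratio = (363.7 + 42.3) / 548.9 × 100 = 406.0 / 548.9 × 100 = 74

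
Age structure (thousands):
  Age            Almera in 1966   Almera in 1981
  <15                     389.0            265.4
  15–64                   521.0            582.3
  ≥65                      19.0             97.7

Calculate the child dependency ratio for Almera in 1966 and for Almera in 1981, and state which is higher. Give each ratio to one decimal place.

Almera in 1966: 389.0 / 521.0 × 100 = 74.7
Almera in 1981: 265.4 / 582.3 × 100 = 45.6

Almera in 1966: 74.7
Almera in 1981: 45.6
Higher: Almera in 1966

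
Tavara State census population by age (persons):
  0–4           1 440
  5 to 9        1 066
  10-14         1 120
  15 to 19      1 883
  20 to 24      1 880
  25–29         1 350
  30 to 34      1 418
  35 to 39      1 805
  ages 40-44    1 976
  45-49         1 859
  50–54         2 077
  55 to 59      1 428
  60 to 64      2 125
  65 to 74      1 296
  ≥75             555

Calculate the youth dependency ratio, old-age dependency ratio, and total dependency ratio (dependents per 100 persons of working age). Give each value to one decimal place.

0–14: 1 440 + 1 066 + 1 120 = 3 626
15–64: 1 883 + 1 880 + 1 350 + 1 418 + 1 805 + 1 976 + 1 859 + 2 077 + 1 428 + 2 125 = 17 801
65+: 1 296 + 555 = 1 851
Youth dependency ratio = 3 626 / 17 801 × 100 = 20.4
Old-age dependency ratio = 1 851 / 17 801 × 100 = 10.4
Total dependency ratio = (3 626 + 1 851) / 17 801 × 100 = 5 477 / 17 801 × 100 = 30.8

Youth dependency ratio: 20.4
Old-age dependency ratio: 10.4
Total dependency ratio: 30.8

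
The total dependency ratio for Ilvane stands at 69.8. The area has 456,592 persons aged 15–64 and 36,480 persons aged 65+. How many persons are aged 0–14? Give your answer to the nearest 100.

Aged 0–14: 282,200

Total dependency ratio = (youth + elderly) / working-age × 100
69.8 = (Y + 36,480) / 456,592 × 100
⇒ 282,200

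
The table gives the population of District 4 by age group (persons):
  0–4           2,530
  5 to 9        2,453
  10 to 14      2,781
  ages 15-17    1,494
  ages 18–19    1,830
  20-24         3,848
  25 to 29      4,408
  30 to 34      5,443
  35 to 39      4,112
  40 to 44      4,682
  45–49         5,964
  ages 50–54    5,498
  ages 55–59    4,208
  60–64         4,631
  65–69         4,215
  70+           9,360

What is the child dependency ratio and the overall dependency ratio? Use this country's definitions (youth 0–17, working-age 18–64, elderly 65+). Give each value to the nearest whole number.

Youth dependency ratio: 21
Total dependency ratio: 51

0–17: 2,530 + 2,453 + 2,781 + 1,494 = 9,258
18–64: 1,830 + 3,848 + 4,408 + 5,443 + 4,112 + 4,682 + 5,964 + 5,498 + 4,208 + 4,631 = 44,624
65+: 4,215 + 9,360 = 13,575
Youth dependency ratio = 9,258 / 44,624 × 100 = 21
Total dependency ratio = (9,258 + 13,575) / 44,624 × 100 = 22,833 / 44,624 × 100 = 51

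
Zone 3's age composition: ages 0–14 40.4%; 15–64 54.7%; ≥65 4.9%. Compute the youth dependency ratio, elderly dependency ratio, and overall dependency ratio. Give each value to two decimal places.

Youth dependency ratio: 73.86
Old-age dependency ratio: 8.96
Total dependency ratio: 82.82

Youth dependency ratio = 40.4 / 54.7 × 100 = 73.86
Old-age dependency ratio = 4.9 / 54.7 × 100 = 8.96
Total dependency ratio = (40.4 + 4.9) / 54.7 × 100 = 45.3 / 54.7 × 100 = 82.82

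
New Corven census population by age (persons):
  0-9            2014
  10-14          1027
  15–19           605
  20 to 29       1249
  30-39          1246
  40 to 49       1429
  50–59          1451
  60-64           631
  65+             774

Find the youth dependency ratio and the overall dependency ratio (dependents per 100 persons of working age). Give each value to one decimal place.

0–14: 2014 + 1027 = 3041
15–64: 605 + 1249 + 1246 + 1429 + 1451 + 631 = 6611
65+: 774
Youth dependency ratio = 3041 / 6611 × 100 = 46.0
Total dependency ratio = (3041 + 774) / 6611 × 100 = 3815 / 6611 × 100 = 57.7

Youth dependency ratio: 46.0
Total dependency ratio: 57.7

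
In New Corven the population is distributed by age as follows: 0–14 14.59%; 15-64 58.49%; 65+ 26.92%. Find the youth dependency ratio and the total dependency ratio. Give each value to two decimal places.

Youth dependency ratio = 14.59 / 58.49 × 100 = 24.94
Total dependency ratio = (14.59 + 26.92) / 58.49 × 100 = 41.51 / 58.49 × 100 = 70.97

Youth dependency ratio: 24.94
Total dependency ratio: 70.97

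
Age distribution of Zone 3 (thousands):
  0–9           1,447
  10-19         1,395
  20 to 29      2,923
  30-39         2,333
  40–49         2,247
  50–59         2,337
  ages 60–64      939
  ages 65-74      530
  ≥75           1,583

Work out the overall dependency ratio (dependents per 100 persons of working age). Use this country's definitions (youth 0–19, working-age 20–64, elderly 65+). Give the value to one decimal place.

Total dependency ratio: 46.0

0–19: 1,447 + 1,395 = 2,842
20–64: 2,923 + 2,333 + 2,247 + 2,337 + 939 = 10,779
65+: 530 + 1,583 = 2,113
Total dependency ratio = (2,842 + 2,113) / 10,779 × 100 = 4,955 / 10,779 × 100 = 46.0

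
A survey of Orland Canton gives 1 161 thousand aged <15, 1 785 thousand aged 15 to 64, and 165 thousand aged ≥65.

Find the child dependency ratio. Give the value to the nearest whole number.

Youth dependency ratio: 65

Youth dependency ratio = 1 161 / 1 785 × 100 = 65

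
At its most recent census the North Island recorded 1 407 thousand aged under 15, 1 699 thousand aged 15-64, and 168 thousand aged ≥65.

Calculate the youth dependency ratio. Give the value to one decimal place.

Youth dependency ratio: 82.8

Youth dependency ratio = 1 407 / 1 699 × 100 = 82.8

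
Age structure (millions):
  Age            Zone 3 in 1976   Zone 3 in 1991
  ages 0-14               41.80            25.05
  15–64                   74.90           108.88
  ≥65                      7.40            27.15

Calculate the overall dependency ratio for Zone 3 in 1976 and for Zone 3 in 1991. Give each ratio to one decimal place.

Zone 3 in 1976: 65.7
Zone 3 in 1991: 47.9

Zone 3 in 1976: (41.80 + 7.40) / 74.90 × 100 = 49.20 / 74.90 × 100 = 65.7
Zone 3 in 1991: (25.05 + 27.15) / 108.88 × 100 = 52.20 / 108.88 × 100 = 47.9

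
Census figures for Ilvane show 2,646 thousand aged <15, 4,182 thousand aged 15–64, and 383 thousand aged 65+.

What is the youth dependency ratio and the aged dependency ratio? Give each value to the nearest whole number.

Youth dependency ratio = 2,646 / 4,182 × 100 = 63
Old-age dependency ratio = 383 / 4,182 × 100 = 9

Youth dependency ratio: 63
Old-age dependency ratio: 9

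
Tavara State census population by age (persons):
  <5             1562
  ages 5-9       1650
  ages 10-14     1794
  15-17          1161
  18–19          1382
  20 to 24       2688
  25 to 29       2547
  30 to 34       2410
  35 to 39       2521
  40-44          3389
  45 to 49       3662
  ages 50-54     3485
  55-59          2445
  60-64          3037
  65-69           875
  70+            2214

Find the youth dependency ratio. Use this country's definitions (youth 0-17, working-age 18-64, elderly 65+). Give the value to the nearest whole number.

0–17: 1562 + 1650 + 1794 + 1161 = 6167
18–64: 1382 + 2688 + 2547 + 2410 + 2521 + 3389 + 3662 + 3485 + 2445 + 3037 = 27566
65+: 875 + 2214 = 3089
Youth dependency ratio = 6167 / 27566 × 100 = 22

Youth dependency ratio: 22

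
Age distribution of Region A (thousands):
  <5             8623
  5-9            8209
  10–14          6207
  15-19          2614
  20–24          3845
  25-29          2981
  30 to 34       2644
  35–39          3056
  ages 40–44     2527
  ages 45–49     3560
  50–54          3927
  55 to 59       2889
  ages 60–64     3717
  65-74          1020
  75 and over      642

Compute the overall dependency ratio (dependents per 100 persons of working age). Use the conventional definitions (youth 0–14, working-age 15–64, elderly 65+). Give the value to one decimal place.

Total dependency ratio: 77.8

0–14: 8623 + 8209 + 6207 = 23039
15–64: 2614 + 3845 + 2981 + 2644 + 3056 + 2527 + 3560 + 3927 + 2889 + 3717 = 31760
65+: 1020 + 642 = 1662
Total dependency ratio = (23039 + 1662) / 31760 × 100 = 24701 / 31760 × 100 = 77.8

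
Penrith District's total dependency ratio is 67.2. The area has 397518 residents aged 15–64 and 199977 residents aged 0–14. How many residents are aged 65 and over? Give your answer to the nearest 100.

Aged 65 and over: 67200

Total dependency ratio = (youth + elderly) / working-age × 100
67.2 = (199977 + E) / 397518 × 100
⇒ 67200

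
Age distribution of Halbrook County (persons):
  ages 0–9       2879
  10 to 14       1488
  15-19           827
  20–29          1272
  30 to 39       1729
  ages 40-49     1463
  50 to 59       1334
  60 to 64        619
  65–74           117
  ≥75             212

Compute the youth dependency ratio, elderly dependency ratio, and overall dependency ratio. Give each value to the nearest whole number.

Youth dependency ratio: 60
Old-age dependency ratio: 5
Total dependency ratio: 65

0–14: 2879 + 1488 = 4367
15–64: 827 + 1272 + 1729 + 1463 + 1334 + 619 = 7244
65+: 117 + 212 = 329
Youth dependency ratio = 4367 / 7244 × 100 = 60
Old-age dependency ratio = 329 / 7244 × 100 = 5
Total dependency ratio = (4367 + 329) / 7244 × 100 = 4696 / 7244 × 100 = 65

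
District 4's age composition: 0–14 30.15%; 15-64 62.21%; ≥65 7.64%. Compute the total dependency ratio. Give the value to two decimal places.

Total dependency ratio = (30.15 + 7.64) / 62.21 × 100 = 37.79 / 62.21 × 100 = 60.75

Total dependency ratio: 60.75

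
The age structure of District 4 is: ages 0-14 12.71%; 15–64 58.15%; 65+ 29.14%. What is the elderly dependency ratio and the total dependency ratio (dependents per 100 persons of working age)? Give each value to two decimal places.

Old-age dependency ratio = 29.14 / 58.15 × 100 = 50.11
Total dependency ratio = (12.71 + 29.14) / 58.15 × 100 = 41.85 / 58.15 × 100 = 71.97

Old-age dependency ratio: 50.11
Total dependency ratio: 71.97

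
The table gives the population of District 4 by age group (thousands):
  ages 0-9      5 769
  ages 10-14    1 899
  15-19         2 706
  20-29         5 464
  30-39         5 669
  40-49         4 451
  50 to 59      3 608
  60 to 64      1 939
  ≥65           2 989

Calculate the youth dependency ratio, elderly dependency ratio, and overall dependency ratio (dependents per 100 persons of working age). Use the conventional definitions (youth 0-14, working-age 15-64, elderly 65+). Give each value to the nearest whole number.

0–14: 5 769 + 1 899 = 7 668
15–64: 2 706 + 5 464 + 5 669 + 4 451 + 3 608 + 1 939 = 23 837
65+: 2 989
Youth dependency ratio = 7 668 / 23 837 × 100 = 32
Old-age dependency ratio = 2 989 / 23 837 × 100 = 13
Total dependency ratio = (7 668 + 2 989) / 23 837 × 100 = 10 657 / 23 837 × 100 = 45

Youth dependency ratio: 32
Old-age dependency ratio: 13
Total dependency ratio: 45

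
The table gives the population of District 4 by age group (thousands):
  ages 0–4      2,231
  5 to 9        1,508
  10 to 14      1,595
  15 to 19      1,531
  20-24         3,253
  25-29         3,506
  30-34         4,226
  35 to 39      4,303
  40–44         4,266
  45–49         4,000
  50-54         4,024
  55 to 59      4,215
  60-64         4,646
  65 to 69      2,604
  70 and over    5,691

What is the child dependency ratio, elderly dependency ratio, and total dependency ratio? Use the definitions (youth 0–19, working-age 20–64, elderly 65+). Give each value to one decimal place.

Youth dependency ratio: 18.8
Old-age dependency ratio: 22.8
Total dependency ratio: 41.6

0–19: 2,231 + 1,508 + 1,595 + 1,531 = 6,865
20–64: 3,253 + 3,506 + 4,226 + 4,303 + 4,266 + 4,000 + 4,024 + 4,215 + 4,646 = 36,439
65+: 2,604 + 5,691 = 8,295
Youth dependency ratio = 6,865 / 36,439 × 100 = 18.8
Old-age dependency ratio = 8,295 / 36,439 × 100 = 22.8
Total dependency ratio = (6,865 + 8,295) / 36,439 × 100 = 15,160 / 36,439 × 100 = 41.6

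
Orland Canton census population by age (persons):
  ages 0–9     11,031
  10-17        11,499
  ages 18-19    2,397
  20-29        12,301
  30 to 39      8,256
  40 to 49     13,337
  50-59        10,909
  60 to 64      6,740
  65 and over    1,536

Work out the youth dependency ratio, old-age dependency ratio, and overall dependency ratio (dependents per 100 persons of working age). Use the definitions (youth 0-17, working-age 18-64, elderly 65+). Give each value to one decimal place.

0–17: 11,031 + 11,499 = 22,530
18–64: 2,397 + 12,301 + 8,256 + 13,337 + 10,909 + 6,740 = 53,940
65+: 1,536
Youth dependency ratio = 22,530 / 53,940 × 100 = 41.8
Old-age dependency ratio = 1,536 / 53,940 × 100 = 2.8
Total dependency ratio = (22,530 + 1,536) / 53,940 × 100 = 24,066 / 53,940 × 100 = 44.6

Youth dependency ratio: 41.8
Old-age dependency ratio: 2.8
Total dependency ratio: 44.6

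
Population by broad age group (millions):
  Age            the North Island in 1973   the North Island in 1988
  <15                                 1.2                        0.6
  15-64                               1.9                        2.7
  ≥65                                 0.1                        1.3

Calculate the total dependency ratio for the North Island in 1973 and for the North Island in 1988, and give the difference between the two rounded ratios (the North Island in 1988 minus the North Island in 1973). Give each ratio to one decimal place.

the North Island in 1973: (1.2 + 0.1) / 1.9 × 100 = 1.3 / 1.9 × 100 = 68.4
the North Island in 1988: (0.6 + 1.3) / 2.7 × 100 = 1.9 / 2.7 × 100 = 70.4

the North Island in 1973: 68.4
the North Island in 1988: 70.4
Difference: +2.0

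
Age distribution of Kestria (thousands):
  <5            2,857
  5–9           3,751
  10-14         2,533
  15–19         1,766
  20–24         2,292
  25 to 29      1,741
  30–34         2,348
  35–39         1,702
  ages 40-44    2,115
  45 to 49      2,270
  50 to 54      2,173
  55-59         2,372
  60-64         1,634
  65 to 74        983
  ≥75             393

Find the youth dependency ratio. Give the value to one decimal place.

0–14: 2,857 + 3,751 + 2,533 = 9,141
15–64: 1,766 + 2,292 + 1,741 + 2,348 + 1,702 + 2,115 + 2,270 + 2,173 + 2,372 + 1,634 = 20,413
65+: 983 + 393 = 1,376
Youth dependency ratio = 9,141 / 20,413 × 100 = 44.8

Youth dependency ratio: 44.8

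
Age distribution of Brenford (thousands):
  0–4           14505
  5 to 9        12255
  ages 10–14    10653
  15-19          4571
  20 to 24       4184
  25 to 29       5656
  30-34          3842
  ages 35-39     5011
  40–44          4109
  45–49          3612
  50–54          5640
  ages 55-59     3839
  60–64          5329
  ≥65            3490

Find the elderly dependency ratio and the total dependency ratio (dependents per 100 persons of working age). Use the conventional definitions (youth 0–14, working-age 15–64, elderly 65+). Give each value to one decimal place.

Old-age dependency ratio: 7.6
Total dependency ratio: 89.3

0–14: 14505 + 12255 + 10653 = 37413
15–64: 4571 + 4184 + 5656 + 3842 + 5011 + 4109 + 3612 + 5640 + 3839 + 5329 = 45793
65+: 3490
Old-age dependency ratio = 3490 / 45793 × 100 = 7.6
Total dependency ratio = (37413 + 3490) / 45793 × 100 = 40903 / 45793 × 100 = 89.3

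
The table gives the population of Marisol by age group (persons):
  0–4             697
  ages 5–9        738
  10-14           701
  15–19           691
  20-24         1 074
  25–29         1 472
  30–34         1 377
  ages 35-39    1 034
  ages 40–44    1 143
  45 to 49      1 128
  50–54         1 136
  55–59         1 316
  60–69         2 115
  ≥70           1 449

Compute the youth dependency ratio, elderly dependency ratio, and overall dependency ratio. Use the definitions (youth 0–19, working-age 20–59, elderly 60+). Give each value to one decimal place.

Youth dependency ratio: 29.2
Old-age dependency ratio: 36.8
Total dependency ratio: 66.0

0–19: 697 + 738 + 701 + 691 = 2 827
20–59: 1 074 + 1 472 + 1 377 + 1 034 + 1 143 + 1 128 + 1 136 + 1 316 = 9 680
60+: 2 115 + 1 449 = 3 564
Youth dependency ratio = 2 827 / 9 680 × 100 = 29.2
Old-age dependency ratio = 3 564 / 9 680 × 100 = 36.8
Total dependency ratio = (2 827 + 3 564) / 9 680 × 100 = 6 391 / 9 680 × 100 = 66.0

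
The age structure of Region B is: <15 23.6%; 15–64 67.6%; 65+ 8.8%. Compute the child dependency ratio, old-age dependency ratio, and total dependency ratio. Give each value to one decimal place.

Youth dependency ratio = 23.6 / 67.6 × 100 = 34.9
Old-age dependency ratio = 8.8 / 67.6 × 100 = 13.0
Total dependency ratio = (23.6 + 8.8) / 67.6 × 100 = 32.4 / 67.6 × 100 = 47.9

Youth dependency ratio: 34.9
Old-age dependency ratio: 13.0
Total dependency ratio: 47.9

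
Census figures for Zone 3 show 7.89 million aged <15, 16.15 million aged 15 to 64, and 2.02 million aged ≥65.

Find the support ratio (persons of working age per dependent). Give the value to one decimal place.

Support ratio = 16.15 / (7.89 + 2.02) = 16.15 / 9.91 = 1.6

Support ratio: 1.6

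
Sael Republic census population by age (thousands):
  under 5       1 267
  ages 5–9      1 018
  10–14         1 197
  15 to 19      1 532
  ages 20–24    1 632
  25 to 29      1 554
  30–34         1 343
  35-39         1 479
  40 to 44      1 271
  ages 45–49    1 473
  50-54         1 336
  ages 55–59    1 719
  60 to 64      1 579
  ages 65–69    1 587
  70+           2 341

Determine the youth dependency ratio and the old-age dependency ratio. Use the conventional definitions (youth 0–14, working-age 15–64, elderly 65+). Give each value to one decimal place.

Youth dependency ratio: 23.3
Old-age dependency ratio: 26.3

0–14: 1 267 + 1 018 + 1 197 = 3 482
15–64: 1 532 + 1 632 + 1 554 + 1 343 + 1 479 + 1 271 + 1 473 + 1 336 + 1 719 + 1 579 = 14 918
65+: 1 587 + 2 341 = 3 928
Youth dependency ratio = 3 482 / 14 918 × 100 = 23.3
Old-age dependency ratio = 3 928 / 14 918 × 100 = 26.3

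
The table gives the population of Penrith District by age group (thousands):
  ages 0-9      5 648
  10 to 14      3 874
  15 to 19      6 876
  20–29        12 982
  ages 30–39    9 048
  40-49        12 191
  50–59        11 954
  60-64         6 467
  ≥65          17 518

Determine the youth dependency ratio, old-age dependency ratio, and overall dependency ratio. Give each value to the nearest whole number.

0–14: 5 648 + 3 874 = 9 522
15–64: 6 876 + 12 982 + 9 048 + 12 191 + 11 954 + 6 467 = 59 518
65+: 17 518
Youth dependency ratio = 9 522 / 59 518 × 100 = 16
Old-age dependency ratio = 17 518 / 59 518 × 100 = 29
Total dependency ratio = (9 522 + 17 518) / 59 518 × 100 = 27 040 / 59 518 × 100 = 45

Youth dependency ratio: 16
Old-age dependency ratio: 29
Total dependency ratio: 45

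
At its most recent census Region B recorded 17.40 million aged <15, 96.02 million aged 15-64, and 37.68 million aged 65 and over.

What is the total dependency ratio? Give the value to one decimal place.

Total dependency ratio = (17.40 + 37.68) / 96.02 × 100 = 55.08 / 96.02 × 100 = 57.4

Total dependency ratio: 57.4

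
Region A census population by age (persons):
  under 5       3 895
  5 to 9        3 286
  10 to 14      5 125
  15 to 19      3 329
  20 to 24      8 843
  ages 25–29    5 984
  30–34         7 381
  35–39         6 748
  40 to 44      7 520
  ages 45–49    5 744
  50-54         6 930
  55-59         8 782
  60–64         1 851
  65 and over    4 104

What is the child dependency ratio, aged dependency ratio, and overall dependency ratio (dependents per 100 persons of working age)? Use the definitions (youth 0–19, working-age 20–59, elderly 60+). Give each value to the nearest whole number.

Youth dependency ratio: 27
Old-age dependency ratio: 10
Total dependency ratio: 37

0–19: 3 895 + 3 286 + 5 125 + 3 329 = 15 635
20–59: 8 843 + 5 984 + 7 381 + 6 748 + 7 520 + 5 744 + 6 930 + 8 782 = 57 932
60+: 1 851 + 4 104 = 5 955
Youth dependency ratio = 15 635 / 57 932 × 100 = 27
Old-age dependency ratio = 5 955 / 57 932 × 100 = 10
Total dependency ratio = (15 635 + 5 955) / 57 932 × 100 = 21 590 / 57 932 × 100 = 37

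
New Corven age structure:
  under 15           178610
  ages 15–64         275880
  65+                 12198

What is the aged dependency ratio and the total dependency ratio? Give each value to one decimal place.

Old-age dependency ratio = 12198 / 275880 × 100 = 4.4
Total dependency ratio = (178610 + 12198) / 275880 × 100 = 190808 / 275880 × 100 = 69.2

Old-age dependency ratio: 4.4
Total dependency ratio: 69.2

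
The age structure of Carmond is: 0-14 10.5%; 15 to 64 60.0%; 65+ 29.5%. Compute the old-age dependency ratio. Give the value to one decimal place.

Old-age dependency ratio: 49.2

Old-age dependency ratio = 29.5 / 60.0 × 100 = 49.2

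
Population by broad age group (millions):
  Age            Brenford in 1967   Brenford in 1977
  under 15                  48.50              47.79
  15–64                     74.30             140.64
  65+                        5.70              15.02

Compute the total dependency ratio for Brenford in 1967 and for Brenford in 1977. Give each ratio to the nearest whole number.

Brenford in 1967: 73
Brenford in 1977: 45

Brenford in 1967: (48.50 + 5.70) / 74.30 × 100 = 54.20 / 74.30 × 100 = 73
Brenford in 1977: (47.79 + 15.02) / 140.64 × 100 = 62.81 / 140.64 × 100 = 45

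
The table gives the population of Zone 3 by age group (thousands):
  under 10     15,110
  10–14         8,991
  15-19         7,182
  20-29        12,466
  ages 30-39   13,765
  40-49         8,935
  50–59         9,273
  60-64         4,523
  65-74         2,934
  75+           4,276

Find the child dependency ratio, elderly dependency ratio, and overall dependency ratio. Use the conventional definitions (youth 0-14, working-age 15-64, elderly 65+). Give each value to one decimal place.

Youth dependency ratio: 42.9
Old-age dependency ratio: 12.8
Total dependency ratio: 55.8

0–14: 15,110 + 8,991 = 24,101
15–64: 7,182 + 12,466 + 13,765 + 8,935 + 9,273 + 4,523 = 56,144
65+: 2,934 + 4,276 = 7,210
Youth dependency ratio = 24,101 / 56,144 × 100 = 42.9
Old-age dependency ratio = 7,210 / 56,144 × 100 = 12.8
Total dependency ratio = (24,101 + 7,210) / 56,144 × 100 = 31,311 / 56,144 × 100 = 55.8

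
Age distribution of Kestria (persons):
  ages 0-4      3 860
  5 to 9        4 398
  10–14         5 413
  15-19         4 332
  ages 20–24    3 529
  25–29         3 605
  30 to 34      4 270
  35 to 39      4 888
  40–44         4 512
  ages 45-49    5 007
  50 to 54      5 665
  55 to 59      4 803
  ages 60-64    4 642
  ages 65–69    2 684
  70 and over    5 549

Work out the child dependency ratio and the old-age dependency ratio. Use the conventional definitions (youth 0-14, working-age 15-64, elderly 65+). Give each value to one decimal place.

0–14: 3 860 + 4 398 + 5 413 = 13 671
15–64: 4 332 + 3 529 + 3 605 + 4 270 + 4 888 + 4 512 + 5 007 + 5 665 + 4 803 + 4 642 = 45 253
65+: 2 684 + 5 549 = 8 233
Youth dependency ratio = 13 671 / 45 253 × 100 = 30.2
Old-age dependency ratio = 8 233 / 45 253 × 100 = 18.2

Youth dependency ratio: 30.2
Old-age dependency ratio: 18.2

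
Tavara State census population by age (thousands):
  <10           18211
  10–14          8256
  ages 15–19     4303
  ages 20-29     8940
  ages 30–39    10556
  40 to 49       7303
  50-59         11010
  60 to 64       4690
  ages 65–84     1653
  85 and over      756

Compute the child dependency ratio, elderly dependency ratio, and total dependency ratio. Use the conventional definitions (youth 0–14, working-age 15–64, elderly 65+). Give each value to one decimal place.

Youth dependency ratio: 56.6
Old-age dependency ratio: 5.1
Total dependency ratio: 61.7

0–14: 18211 + 8256 = 26467
15–64: 4303 + 8940 + 10556 + 7303 + 11010 + 4690 = 46802
65+: 1653 + 756 = 2409
Youth dependency ratio = 26467 / 46802 × 100 = 56.6
Old-age dependency ratio = 2409 / 46802 × 100 = 5.1
Total dependency ratio = (26467 + 2409) / 46802 × 100 = 28876 / 46802 × 100 = 61.7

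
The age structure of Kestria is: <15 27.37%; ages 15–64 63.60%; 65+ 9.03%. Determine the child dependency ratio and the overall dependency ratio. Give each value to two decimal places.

Youth dependency ratio = 27.37 / 63.60 × 100 = 43.03
Total dependency ratio = (27.37 + 9.03) / 63.60 × 100 = 36.40 / 63.60 × 100 = 57.23

Youth dependency ratio: 43.03
Total dependency ratio: 57.23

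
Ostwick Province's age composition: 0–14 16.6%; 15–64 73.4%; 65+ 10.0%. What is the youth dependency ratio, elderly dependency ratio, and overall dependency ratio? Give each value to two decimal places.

Youth dependency ratio: 22.62
Old-age dependency ratio: 13.62
Total dependency ratio: 36.24

Youth dependency ratio = 16.6 / 73.4 × 100 = 22.62
Old-age dependency ratio = 10.0 / 73.4 × 100 = 13.62
Total dependency ratio = (16.6 + 10.0) / 73.4 × 100 = 26.6 / 73.4 × 100 = 36.24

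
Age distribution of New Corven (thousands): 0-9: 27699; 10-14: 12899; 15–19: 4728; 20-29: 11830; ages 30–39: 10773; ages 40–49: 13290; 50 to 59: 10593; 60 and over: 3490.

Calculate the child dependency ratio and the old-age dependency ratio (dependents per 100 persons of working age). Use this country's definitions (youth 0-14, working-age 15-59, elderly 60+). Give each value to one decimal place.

Youth dependency ratio: 79.3
Old-age dependency ratio: 6.8

0–14: 27699 + 12899 = 40598
15–59: 4728 + 11830 + 10773 + 13290 + 10593 = 51214
60+: 3490
Youth dependency ratio = 40598 / 51214 × 100 = 79.3
Old-age dependency ratio = 3490 / 51214 × 100 = 6.8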